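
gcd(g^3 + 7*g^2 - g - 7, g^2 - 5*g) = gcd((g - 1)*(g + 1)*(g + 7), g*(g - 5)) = 1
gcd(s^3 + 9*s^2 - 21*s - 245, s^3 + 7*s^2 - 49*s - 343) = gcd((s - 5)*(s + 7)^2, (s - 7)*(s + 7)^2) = s^2 + 14*s + 49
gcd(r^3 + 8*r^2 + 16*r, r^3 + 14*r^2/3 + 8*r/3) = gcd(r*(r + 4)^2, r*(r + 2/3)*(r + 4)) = r^2 + 4*r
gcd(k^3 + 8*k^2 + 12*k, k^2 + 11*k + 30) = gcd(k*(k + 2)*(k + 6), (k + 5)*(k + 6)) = k + 6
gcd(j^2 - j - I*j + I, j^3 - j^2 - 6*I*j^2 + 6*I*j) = j - 1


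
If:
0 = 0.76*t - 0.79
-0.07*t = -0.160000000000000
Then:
No Solution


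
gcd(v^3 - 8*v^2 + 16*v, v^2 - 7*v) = v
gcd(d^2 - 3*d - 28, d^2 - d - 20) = d + 4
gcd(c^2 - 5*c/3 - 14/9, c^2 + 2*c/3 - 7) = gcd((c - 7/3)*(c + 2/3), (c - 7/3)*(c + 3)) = c - 7/3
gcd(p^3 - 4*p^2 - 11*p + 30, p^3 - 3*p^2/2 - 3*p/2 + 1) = p - 2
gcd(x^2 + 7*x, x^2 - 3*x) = x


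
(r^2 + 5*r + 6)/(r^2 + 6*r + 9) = (r + 2)/(r + 3)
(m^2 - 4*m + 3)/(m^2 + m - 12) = (m - 1)/(m + 4)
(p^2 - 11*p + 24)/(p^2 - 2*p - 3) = (p - 8)/(p + 1)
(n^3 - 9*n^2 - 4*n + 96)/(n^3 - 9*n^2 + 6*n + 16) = (n^2 - n - 12)/(n^2 - n - 2)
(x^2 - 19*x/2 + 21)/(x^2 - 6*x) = (x - 7/2)/x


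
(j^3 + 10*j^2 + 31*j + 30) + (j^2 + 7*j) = j^3 + 11*j^2 + 38*j + 30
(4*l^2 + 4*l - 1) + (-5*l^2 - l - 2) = -l^2 + 3*l - 3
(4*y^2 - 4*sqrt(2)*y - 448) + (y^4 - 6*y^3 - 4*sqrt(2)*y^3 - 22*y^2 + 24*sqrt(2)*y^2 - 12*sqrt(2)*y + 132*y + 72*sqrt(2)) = y^4 - 6*y^3 - 4*sqrt(2)*y^3 - 18*y^2 + 24*sqrt(2)*y^2 - 16*sqrt(2)*y + 132*y - 448 + 72*sqrt(2)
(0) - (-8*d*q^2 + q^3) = 8*d*q^2 - q^3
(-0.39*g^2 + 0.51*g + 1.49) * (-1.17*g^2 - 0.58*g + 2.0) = 0.4563*g^4 - 0.3705*g^3 - 2.8191*g^2 + 0.1558*g + 2.98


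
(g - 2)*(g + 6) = g^2 + 4*g - 12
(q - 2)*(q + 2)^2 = q^3 + 2*q^2 - 4*q - 8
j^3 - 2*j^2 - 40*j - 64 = (j - 8)*(j + 2)*(j + 4)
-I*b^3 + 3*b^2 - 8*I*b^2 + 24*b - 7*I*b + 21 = (b + 7)*(b + 3*I)*(-I*b - I)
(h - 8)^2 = h^2 - 16*h + 64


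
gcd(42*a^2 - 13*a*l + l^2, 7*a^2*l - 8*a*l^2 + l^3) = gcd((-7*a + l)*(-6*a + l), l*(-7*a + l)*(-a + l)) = 7*a - l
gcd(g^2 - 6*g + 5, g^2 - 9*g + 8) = g - 1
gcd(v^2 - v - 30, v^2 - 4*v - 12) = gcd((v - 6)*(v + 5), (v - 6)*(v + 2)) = v - 6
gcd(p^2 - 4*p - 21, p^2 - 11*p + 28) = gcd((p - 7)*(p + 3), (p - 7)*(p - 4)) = p - 7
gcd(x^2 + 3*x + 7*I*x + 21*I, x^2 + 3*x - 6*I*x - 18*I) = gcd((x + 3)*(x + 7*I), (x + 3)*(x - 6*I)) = x + 3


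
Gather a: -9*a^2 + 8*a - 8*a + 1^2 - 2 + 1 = -9*a^2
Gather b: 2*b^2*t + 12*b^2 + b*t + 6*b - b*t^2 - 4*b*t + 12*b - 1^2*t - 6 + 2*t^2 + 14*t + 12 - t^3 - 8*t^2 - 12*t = b^2*(2*t + 12) + b*(-t^2 - 3*t + 18) - t^3 - 6*t^2 + t + 6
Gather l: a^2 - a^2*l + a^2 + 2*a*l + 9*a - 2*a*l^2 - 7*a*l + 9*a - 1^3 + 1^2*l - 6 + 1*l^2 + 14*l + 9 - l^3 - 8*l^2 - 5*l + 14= 2*a^2 + 18*a - l^3 + l^2*(-2*a - 7) + l*(-a^2 - 5*a + 10) + 16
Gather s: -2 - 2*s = -2*s - 2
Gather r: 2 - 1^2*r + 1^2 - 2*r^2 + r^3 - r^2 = r^3 - 3*r^2 - r + 3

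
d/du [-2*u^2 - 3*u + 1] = -4*u - 3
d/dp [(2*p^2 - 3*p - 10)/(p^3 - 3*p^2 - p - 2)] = (-2*p^4 + 6*p^3 + 19*p^2 - 68*p - 4)/(p^6 - 6*p^5 + 7*p^4 + 2*p^3 + 13*p^2 + 4*p + 4)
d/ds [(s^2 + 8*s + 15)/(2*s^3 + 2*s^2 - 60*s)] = (-s^4 - 16*s^3 - 83*s^2 - 30*s + 450)/(2*s^2*(s^4 + 2*s^3 - 59*s^2 - 60*s + 900))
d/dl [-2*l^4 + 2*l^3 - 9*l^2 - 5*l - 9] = -8*l^3 + 6*l^2 - 18*l - 5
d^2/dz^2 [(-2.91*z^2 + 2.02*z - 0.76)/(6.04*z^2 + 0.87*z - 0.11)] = (177.9686*z^3 - 177.95652*z^2 - 15.90936*z - 1.84417)/(220.348864*z^6 + 95.216976*z^5 + 1.6761*z^4 - 2.809665*z^3 - 0.030525*z^2 + 0.031581*z - 0.001331)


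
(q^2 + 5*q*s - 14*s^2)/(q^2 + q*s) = (q^2 + 5*q*s - 14*s^2)/(q*(q + s))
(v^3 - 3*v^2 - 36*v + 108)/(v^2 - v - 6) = (v^2 - 36)/(v + 2)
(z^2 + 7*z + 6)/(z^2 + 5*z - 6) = (z + 1)/(z - 1)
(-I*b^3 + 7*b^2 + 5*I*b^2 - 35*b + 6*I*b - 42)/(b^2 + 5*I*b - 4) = (-I*b^3 + b^2*(7 + 5*I) + b*(-35 + 6*I) - 42)/(b^2 + 5*I*b - 4)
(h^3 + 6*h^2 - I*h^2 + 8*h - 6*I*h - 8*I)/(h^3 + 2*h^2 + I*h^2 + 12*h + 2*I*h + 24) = (h^2 + h*(4 - I) - 4*I)/(h^2 + I*h + 12)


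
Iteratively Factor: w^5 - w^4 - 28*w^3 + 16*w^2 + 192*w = (w + 3)*(w^4 - 4*w^3 - 16*w^2 + 64*w) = (w - 4)*(w + 3)*(w^3 - 16*w) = (w - 4)^2*(w + 3)*(w^2 + 4*w) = w*(w - 4)^2*(w + 3)*(w + 4)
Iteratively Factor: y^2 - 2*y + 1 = (y - 1)*(y - 1)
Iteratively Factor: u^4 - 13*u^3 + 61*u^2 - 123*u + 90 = (u - 2)*(u^3 - 11*u^2 + 39*u - 45) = (u - 3)*(u - 2)*(u^2 - 8*u + 15) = (u - 5)*(u - 3)*(u - 2)*(u - 3)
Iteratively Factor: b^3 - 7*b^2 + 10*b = (b)*(b^2 - 7*b + 10) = b*(b - 2)*(b - 5)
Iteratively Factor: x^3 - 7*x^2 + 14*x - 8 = (x - 1)*(x^2 - 6*x + 8) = (x - 2)*(x - 1)*(x - 4)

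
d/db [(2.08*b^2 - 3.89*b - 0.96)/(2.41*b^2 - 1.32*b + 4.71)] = (6.6293*b^2 + 24.2208*b - 19.5891)/(5.8081*b^4 - 6.3624*b^3 + 24.4446*b^2 - 12.4344*b + 22.1841)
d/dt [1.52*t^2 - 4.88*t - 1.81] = 3.04*t - 4.88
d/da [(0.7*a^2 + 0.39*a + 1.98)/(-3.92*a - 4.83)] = (-2.744*a^2 - 6.762*a + 5.8779)/(15.3664*a^2 + 37.8672*a + 23.3289)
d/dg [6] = 0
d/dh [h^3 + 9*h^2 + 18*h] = 3*h^2 + 18*h + 18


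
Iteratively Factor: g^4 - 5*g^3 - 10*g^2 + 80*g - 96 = (g - 2)*(g^3 - 3*g^2 - 16*g + 48) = (g - 3)*(g - 2)*(g^2 - 16) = (g - 3)*(g - 2)*(g + 4)*(g - 4)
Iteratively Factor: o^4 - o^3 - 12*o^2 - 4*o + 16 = (o + 2)*(o^3 - 3*o^2 - 6*o + 8) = (o - 1)*(o + 2)*(o^2 - 2*o - 8) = (o - 4)*(o - 1)*(o + 2)*(o + 2)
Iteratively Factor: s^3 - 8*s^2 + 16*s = (s)*(s^2 - 8*s + 16) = s*(s - 4)*(s - 4)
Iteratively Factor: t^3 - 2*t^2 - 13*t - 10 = (t + 1)*(t^2 - 3*t - 10) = (t + 1)*(t + 2)*(t - 5)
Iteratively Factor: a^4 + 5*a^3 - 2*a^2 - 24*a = (a + 4)*(a^3 + a^2 - 6*a) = (a + 3)*(a + 4)*(a^2 - 2*a) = (a - 2)*(a + 3)*(a + 4)*(a)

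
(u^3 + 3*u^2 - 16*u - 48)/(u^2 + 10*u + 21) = (u^2 - 16)/(u + 7)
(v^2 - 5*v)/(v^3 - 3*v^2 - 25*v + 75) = v/(v^2 + 2*v - 15)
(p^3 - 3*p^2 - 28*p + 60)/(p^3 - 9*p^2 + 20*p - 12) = (p + 5)/(p - 1)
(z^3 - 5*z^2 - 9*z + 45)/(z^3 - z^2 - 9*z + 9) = (z - 5)/(z - 1)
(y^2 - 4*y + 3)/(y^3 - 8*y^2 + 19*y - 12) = 1/(y - 4)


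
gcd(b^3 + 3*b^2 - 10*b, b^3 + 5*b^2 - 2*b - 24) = b - 2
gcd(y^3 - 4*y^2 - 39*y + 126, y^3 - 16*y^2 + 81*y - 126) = y^2 - 10*y + 21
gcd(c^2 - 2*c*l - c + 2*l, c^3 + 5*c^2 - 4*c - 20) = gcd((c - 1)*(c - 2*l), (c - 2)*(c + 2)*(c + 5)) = 1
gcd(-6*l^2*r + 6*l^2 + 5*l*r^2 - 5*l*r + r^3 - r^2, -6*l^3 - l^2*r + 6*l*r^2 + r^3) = -6*l^2 + 5*l*r + r^2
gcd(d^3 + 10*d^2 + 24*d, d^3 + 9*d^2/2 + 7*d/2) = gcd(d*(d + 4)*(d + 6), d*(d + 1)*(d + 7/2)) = d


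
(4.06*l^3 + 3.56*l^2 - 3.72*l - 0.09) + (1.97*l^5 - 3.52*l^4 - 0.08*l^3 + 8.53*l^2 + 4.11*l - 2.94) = 1.97*l^5 - 3.52*l^4 + 3.98*l^3 + 12.09*l^2 + 0.39*l - 3.03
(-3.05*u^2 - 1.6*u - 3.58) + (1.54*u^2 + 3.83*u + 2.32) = -1.51*u^2 + 2.23*u - 1.26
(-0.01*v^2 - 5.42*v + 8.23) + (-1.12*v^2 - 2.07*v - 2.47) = -1.13*v^2 - 7.49*v + 5.76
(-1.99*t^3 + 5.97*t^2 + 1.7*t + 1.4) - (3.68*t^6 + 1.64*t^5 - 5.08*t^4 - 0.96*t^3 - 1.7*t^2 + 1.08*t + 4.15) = -3.68*t^6 - 1.64*t^5 + 5.08*t^4 - 1.03*t^3 + 7.67*t^2 + 0.62*t - 2.75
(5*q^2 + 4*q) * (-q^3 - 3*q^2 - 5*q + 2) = -5*q^5 - 19*q^4 - 37*q^3 - 10*q^2 + 8*q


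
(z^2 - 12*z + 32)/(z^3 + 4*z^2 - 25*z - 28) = (z - 8)/(z^2 + 8*z + 7)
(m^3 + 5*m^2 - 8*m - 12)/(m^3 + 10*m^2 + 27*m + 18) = (m - 2)/(m + 3)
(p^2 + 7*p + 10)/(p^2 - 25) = (p + 2)/(p - 5)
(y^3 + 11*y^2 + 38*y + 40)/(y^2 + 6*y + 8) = y + 5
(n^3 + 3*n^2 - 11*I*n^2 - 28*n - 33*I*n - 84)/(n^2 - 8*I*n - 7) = (n^2 + n*(3 - 4*I) - 12*I)/(n - I)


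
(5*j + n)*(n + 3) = 5*j*n + 15*j + n^2 + 3*n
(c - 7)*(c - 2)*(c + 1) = c^3 - 8*c^2 + 5*c + 14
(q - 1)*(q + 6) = q^2 + 5*q - 6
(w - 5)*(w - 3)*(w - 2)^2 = w^4 - 12*w^3 + 51*w^2 - 92*w + 60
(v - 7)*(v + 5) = v^2 - 2*v - 35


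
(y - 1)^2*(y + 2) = y^3 - 3*y + 2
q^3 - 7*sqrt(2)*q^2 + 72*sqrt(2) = (q - 6*sqrt(2))*(q - 3*sqrt(2))*(q + 2*sqrt(2))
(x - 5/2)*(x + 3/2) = x^2 - x - 15/4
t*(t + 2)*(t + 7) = t^3 + 9*t^2 + 14*t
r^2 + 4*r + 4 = (r + 2)^2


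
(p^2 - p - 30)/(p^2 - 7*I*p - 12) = (-p^2 + p + 30)/(-p^2 + 7*I*p + 12)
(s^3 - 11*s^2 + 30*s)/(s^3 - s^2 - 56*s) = (-s^2 + 11*s - 30)/(-s^2 + s + 56)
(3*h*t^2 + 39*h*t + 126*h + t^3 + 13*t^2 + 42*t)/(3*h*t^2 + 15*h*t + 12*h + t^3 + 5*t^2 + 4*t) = (t^2 + 13*t + 42)/(t^2 + 5*t + 4)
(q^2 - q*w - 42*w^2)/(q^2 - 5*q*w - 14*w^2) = (q + 6*w)/(q + 2*w)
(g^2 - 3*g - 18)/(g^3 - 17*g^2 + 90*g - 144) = (g + 3)/(g^2 - 11*g + 24)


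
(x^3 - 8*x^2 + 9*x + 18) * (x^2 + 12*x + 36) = x^5 + 4*x^4 - 51*x^3 - 162*x^2 + 540*x + 648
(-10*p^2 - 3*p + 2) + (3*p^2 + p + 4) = -7*p^2 - 2*p + 6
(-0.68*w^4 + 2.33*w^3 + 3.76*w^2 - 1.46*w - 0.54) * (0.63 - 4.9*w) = 3.332*w^5 - 11.8454*w^4 - 16.9561*w^3 + 9.5228*w^2 + 1.7262*w - 0.3402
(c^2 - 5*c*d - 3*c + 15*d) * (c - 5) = c^3 - 5*c^2*d - 8*c^2 + 40*c*d + 15*c - 75*d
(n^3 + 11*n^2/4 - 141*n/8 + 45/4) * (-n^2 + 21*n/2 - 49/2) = -n^5 + 31*n^4/4 + 22*n^3 - 4219*n^2/16 + 8799*n/16 - 2205/8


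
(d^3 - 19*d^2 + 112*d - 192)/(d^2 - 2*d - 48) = (d^2 - 11*d + 24)/(d + 6)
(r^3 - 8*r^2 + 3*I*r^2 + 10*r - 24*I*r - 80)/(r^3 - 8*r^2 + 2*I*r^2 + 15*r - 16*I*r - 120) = (r - 2*I)/(r - 3*I)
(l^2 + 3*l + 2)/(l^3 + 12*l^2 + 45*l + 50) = (l + 1)/(l^2 + 10*l + 25)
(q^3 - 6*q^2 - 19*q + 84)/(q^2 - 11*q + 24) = (q^2 - 3*q - 28)/(q - 8)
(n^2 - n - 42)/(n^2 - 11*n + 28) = (n + 6)/(n - 4)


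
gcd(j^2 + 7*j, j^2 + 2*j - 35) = j + 7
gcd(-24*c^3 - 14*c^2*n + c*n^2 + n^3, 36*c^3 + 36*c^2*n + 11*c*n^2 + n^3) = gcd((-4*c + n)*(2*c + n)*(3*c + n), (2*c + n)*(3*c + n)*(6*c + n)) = 6*c^2 + 5*c*n + n^2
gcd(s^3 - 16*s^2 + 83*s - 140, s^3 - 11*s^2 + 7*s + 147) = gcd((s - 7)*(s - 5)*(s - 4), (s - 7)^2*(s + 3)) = s - 7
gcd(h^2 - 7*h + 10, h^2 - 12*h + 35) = h - 5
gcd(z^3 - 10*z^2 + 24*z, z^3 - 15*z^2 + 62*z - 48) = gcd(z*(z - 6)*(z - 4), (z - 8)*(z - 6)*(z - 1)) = z - 6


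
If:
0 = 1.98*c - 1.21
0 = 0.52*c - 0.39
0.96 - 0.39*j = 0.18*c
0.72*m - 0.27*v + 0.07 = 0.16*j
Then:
No Solution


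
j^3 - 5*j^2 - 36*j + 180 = (j - 6)*(j - 5)*(j + 6)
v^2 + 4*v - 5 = (v - 1)*(v + 5)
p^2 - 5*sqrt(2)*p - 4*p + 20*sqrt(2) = (p - 4)*(p - 5*sqrt(2))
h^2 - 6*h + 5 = (h - 5)*(h - 1)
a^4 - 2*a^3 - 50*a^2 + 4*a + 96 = (a - 8)*(a + 6)*(a - sqrt(2))*(a + sqrt(2))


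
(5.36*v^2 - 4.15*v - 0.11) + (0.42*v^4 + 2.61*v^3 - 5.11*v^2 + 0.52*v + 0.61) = 0.42*v^4 + 2.61*v^3 + 0.25*v^2 - 3.63*v + 0.5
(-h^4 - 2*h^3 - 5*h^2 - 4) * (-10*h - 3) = 10*h^5 + 23*h^4 + 56*h^3 + 15*h^2 + 40*h + 12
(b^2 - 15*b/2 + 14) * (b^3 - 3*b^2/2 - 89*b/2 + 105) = b^5 - 9*b^4 - 77*b^3/4 + 1671*b^2/4 - 2821*b/2 + 1470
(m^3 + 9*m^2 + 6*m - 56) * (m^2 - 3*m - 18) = m^5 + 6*m^4 - 39*m^3 - 236*m^2 + 60*m + 1008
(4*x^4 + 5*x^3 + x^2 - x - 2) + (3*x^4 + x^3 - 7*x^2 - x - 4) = 7*x^4 + 6*x^3 - 6*x^2 - 2*x - 6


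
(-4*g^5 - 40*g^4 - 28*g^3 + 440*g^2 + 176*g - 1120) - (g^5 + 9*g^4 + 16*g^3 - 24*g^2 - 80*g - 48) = -5*g^5 - 49*g^4 - 44*g^3 + 464*g^2 + 256*g - 1072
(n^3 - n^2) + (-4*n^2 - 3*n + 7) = n^3 - 5*n^2 - 3*n + 7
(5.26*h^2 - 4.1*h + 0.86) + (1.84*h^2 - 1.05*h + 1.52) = 7.1*h^2 - 5.15*h + 2.38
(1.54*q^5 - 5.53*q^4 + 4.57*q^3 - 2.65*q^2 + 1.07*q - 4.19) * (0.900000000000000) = 1.386*q^5 - 4.977*q^4 + 4.113*q^3 - 2.385*q^2 + 0.963*q - 3.771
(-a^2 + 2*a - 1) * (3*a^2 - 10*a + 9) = -3*a^4 + 16*a^3 - 32*a^2 + 28*a - 9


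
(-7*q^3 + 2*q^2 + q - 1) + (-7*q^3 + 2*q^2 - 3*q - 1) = -14*q^3 + 4*q^2 - 2*q - 2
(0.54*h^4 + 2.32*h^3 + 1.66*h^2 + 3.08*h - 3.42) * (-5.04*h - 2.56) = -2.7216*h^5 - 13.0752*h^4 - 14.3056*h^3 - 19.7728*h^2 + 9.352*h + 8.7552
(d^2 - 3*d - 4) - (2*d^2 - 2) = -d^2 - 3*d - 2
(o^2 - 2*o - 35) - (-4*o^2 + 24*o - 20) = 5*o^2 - 26*o - 15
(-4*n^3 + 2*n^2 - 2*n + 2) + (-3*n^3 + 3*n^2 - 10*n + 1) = -7*n^3 + 5*n^2 - 12*n + 3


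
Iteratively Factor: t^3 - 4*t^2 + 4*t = (t - 2)*(t^2 - 2*t) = (t - 2)^2*(t)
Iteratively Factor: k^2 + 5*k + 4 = (k + 1)*(k + 4)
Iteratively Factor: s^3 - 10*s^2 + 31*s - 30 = (s - 3)*(s^2 - 7*s + 10) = (s - 3)*(s - 2)*(s - 5)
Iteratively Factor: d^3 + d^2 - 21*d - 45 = (d - 5)*(d^2 + 6*d + 9) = (d - 5)*(d + 3)*(d + 3)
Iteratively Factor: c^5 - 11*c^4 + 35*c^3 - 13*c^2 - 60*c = (c - 4)*(c^4 - 7*c^3 + 7*c^2 + 15*c) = c*(c - 4)*(c^3 - 7*c^2 + 7*c + 15) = c*(c - 4)*(c + 1)*(c^2 - 8*c + 15) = c*(c - 5)*(c - 4)*(c + 1)*(c - 3)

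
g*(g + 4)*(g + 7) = g^3 + 11*g^2 + 28*g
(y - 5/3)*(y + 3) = y^2 + 4*y/3 - 5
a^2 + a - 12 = (a - 3)*(a + 4)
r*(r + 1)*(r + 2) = r^3 + 3*r^2 + 2*r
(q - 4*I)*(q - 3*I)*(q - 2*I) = q^3 - 9*I*q^2 - 26*q + 24*I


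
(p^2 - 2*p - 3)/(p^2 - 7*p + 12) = (p + 1)/(p - 4)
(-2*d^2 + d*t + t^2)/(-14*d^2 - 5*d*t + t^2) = (-d + t)/(-7*d + t)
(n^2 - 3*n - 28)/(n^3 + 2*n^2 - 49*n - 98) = (n + 4)/(n^2 + 9*n + 14)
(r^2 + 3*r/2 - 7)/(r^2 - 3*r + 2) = (r + 7/2)/(r - 1)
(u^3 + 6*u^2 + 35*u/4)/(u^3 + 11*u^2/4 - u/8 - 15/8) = 2*u*(2*u + 7)/(4*u^2 + u - 3)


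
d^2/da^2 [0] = 0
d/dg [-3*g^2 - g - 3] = -6*g - 1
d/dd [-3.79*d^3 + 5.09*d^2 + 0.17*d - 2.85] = -11.37*d^2 + 10.18*d + 0.17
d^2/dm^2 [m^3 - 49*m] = 6*m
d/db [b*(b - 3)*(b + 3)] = 3*b^2 - 9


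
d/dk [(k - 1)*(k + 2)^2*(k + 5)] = 4*k^3 + 24*k^2 + 30*k - 4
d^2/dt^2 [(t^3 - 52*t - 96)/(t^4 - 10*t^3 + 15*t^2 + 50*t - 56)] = 2*(t^6 - 6*t^5 - 333*t^4 + 5062*t^3 - 27696*t^2 + 65376*t - 58280)/(t^9 - 36*t^8 + 549*t^7 - 4620*t^6 + 23427*t^5 - 73404*t^4 + 140295*t^3 - 155988*t^2 + 91728*t - 21952)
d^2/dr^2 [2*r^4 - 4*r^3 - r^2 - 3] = 24*r^2 - 24*r - 2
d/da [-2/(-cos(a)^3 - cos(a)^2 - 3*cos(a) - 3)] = 2*(3*cos(a)^2 + 2*cos(a) + 3)*sin(a)/(cos(a)^3 + cos(a)^2 + 3*cos(a) + 3)^2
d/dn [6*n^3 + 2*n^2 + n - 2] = 18*n^2 + 4*n + 1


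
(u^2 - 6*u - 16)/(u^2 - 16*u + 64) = (u + 2)/(u - 8)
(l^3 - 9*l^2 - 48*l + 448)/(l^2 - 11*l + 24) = (l^2 - l - 56)/(l - 3)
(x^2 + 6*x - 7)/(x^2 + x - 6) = (x^2 + 6*x - 7)/(x^2 + x - 6)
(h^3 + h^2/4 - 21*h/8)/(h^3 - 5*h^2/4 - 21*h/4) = (h - 3/2)/(h - 3)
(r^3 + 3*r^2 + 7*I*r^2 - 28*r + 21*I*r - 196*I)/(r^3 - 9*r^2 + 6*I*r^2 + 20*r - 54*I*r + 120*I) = (r^2 + 7*r*(1 + I) + 49*I)/(r^2 + r*(-5 + 6*I) - 30*I)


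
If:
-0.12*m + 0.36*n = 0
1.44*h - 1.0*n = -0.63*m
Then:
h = -0.618055555555556*n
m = 3.0*n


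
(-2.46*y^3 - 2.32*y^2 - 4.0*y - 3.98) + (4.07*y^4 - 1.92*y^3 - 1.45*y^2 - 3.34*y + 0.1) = 4.07*y^4 - 4.38*y^3 - 3.77*y^2 - 7.34*y - 3.88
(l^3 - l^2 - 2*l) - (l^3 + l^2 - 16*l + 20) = -2*l^2 + 14*l - 20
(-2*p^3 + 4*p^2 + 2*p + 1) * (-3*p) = 6*p^4 - 12*p^3 - 6*p^2 - 3*p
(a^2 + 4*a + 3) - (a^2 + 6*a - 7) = 10 - 2*a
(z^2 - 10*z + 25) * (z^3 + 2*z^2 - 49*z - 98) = z^5 - 8*z^4 - 44*z^3 + 442*z^2 - 245*z - 2450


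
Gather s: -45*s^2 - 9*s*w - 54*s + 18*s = -45*s^2 + s*(-9*w - 36)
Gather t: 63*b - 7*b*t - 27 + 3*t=63*b + t*(3 - 7*b) - 27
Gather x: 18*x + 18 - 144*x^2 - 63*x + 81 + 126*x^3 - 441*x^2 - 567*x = 126*x^3 - 585*x^2 - 612*x + 99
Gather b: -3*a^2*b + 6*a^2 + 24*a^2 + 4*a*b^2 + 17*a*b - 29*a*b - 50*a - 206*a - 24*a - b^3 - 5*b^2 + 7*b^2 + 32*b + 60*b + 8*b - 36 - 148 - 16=30*a^2 - 280*a - b^3 + b^2*(4*a + 2) + b*(-3*a^2 - 12*a + 100) - 200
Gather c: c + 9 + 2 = c + 11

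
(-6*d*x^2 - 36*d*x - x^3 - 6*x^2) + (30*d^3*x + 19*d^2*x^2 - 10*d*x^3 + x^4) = 30*d^3*x + 19*d^2*x^2 - 10*d*x^3 - 6*d*x^2 - 36*d*x + x^4 - x^3 - 6*x^2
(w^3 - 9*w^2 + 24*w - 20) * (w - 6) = w^4 - 15*w^3 + 78*w^2 - 164*w + 120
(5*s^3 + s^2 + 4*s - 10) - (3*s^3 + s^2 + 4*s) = 2*s^3 - 10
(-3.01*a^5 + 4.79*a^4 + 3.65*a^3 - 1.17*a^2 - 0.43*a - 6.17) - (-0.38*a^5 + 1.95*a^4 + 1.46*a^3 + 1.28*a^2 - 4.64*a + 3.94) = -2.63*a^5 + 2.84*a^4 + 2.19*a^3 - 2.45*a^2 + 4.21*a - 10.11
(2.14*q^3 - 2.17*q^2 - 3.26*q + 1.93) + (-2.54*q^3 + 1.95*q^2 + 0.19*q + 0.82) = -0.4*q^3 - 0.22*q^2 - 3.07*q + 2.75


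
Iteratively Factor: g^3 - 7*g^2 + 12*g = (g - 4)*(g^2 - 3*g) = g*(g - 4)*(g - 3)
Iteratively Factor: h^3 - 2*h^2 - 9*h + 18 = (h - 3)*(h^2 + h - 6) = (h - 3)*(h - 2)*(h + 3)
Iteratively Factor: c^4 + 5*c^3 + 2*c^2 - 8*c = (c + 2)*(c^3 + 3*c^2 - 4*c) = (c + 2)*(c + 4)*(c^2 - c) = (c - 1)*(c + 2)*(c + 4)*(c)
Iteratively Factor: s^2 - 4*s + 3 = (s - 3)*(s - 1)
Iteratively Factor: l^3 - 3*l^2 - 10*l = (l + 2)*(l^2 - 5*l) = (l - 5)*(l + 2)*(l)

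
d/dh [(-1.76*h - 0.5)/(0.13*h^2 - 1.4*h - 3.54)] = (0.2288*h^2 + 0.13*h + 5.5304)/(0.0169*h^4 - 0.364*h^3 + 1.0396*h^2 + 9.912*h + 12.5316)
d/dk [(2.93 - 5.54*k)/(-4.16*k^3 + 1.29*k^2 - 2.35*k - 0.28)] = (-46.0928*k^3 + 43.713*k^2 - 7.5594*k + 8.4367)/(17.3056*k^6 - 10.7328*k^5 + 21.2161*k^4 - 3.7334*k^3 + 4.8001*k^2 + 1.316*k + 0.0784)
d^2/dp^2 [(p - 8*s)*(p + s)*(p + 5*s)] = 6*p - 4*s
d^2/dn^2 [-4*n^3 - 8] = -24*n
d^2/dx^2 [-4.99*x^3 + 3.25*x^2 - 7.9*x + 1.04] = 6.5 - 29.94*x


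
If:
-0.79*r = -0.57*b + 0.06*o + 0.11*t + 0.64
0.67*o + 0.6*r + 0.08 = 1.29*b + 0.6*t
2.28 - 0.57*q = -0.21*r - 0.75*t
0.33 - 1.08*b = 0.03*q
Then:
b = 0.201964843334697 - 0.0340587373769948*t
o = 1.04791978293541*t + 0.927529688672052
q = 1.22611454557181*t + 3.72926563995091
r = -0.243403376305078*t - 0.734850405847526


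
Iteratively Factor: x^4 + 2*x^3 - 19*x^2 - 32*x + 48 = (x + 3)*(x^3 - x^2 - 16*x + 16) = (x + 3)*(x + 4)*(x^2 - 5*x + 4) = (x - 4)*(x + 3)*(x + 4)*(x - 1)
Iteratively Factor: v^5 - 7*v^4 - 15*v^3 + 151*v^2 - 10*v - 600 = (v + 2)*(v^4 - 9*v^3 + 3*v^2 + 145*v - 300) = (v + 2)*(v + 4)*(v^3 - 13*v^2 + 55*v - 75) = (v - 5)*(v + 2)*(v + 4)*(v^2 - 8*v + 15) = (v - 5)*(v - 3)*(v + 2)*(v + 4)*(v - 5)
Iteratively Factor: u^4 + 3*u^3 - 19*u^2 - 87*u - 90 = (u + 3)*(u^3 - 19*u - 30) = (u - 5)*(u + 3)*(u^2 + 5*u + 6) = (u - 5)*(u + 2)*(u + 3)*(u + 3)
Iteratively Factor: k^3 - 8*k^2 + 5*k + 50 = (k - 5)*(k^2 - 3*k - 10) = (k - 5)^2*(k + 2)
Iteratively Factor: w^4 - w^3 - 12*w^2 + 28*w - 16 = (w - 2)*(w^3 + w^2 - 10*w + 8) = (w - 2)*(w - 1)*(w^2 + 2*w - 8) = (w - 2)*(w - 1)*(w + 4)*(w - 2)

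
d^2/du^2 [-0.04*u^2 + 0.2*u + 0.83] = -0.0800000000000000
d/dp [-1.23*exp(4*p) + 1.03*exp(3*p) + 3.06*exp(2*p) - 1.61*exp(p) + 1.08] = (-4.92*exp(3*p) + 3.09*exp(2*p) + 6.12*exp(p) - 1.61)*exp(p)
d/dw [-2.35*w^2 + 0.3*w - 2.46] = 0.3 - 4.7*w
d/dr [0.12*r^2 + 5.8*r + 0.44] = 0.24*r + 5.8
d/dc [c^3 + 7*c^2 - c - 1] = 3*c^2 + 14*c - 1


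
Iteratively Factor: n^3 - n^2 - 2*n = (n)*(n^2 - n - 2) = n*(n - 2)*(n + 1)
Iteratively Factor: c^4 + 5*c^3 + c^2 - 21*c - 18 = (c - 2)*(c^3 + 7*c^2 + 15*c + 9) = (c - 2)*(c + 1)*(c^2 + 6*c + 9) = (c - 2)*(c + 1)*(c + 3)*(c + 3)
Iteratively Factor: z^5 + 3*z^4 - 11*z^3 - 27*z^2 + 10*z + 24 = (z + 2)*(z^4 + z^3 - 13*z^2 - z + 12) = (z - 3)*(z + 2)*(z^3 + 4*z^2 - z - 4) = (z - 3)*(z + 2)*(z + 4)*(z^2 - 1) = (z - 3)*(z - 1)*(z + 2)*(z + 4)*(z + 1)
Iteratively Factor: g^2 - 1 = (g - 1)*(g + 1)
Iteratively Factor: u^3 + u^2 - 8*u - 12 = (u - 3)*(u^2 + 4*u + 4) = (u - 3)*(u + 2)*(u + 2)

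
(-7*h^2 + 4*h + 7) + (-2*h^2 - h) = -9*h^2 + 3*h + 7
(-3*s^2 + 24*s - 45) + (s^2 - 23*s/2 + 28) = -2*s^2 + 25*s/2 - 17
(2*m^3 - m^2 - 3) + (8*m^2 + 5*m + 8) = 2*m^3 + 7*m^2 + 5*m + 5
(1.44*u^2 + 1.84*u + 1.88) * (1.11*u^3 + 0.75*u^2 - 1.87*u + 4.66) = 1.5984*u^5 + 3.1224*u^4 + 0.774*u^3 + 4.6796*u^2 + 5.0588*u + 8.7608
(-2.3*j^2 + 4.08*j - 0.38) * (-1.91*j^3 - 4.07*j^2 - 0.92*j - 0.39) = 4.393*j^5 + 1.5682*j^4 - 13.7638*j^3 - 1.31*j^2 - 1.2416*j + 0.1482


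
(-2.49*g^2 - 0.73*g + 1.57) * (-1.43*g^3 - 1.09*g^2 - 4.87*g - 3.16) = 3.5607*g^5 + 3.758*g^4 + 10.6769*g^3 + 9.7122*g^2 - 5.3391*g - 4.9612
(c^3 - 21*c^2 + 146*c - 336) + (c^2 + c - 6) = c^3 - 20*c^2 + 147*c - 342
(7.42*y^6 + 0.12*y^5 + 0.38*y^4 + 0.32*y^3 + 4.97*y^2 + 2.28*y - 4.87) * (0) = 0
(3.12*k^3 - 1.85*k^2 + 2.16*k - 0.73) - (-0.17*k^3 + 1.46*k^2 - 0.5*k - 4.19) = 3.29*k^3 - 3.31*k^2 + 2.66*k + 3.46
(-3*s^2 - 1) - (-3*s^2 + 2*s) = -2*s - 1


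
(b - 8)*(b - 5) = b^2 - 13*b + 40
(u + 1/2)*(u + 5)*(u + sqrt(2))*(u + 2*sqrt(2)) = u^4 + 3*sqrt(2)*u^3 + 11*u^3/2 + 13*u^2/2 + 33*sqrt(2)*u^2/2 + 15*sqrt(2)*u/2 + 22*u + 10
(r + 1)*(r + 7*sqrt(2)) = r^2 + r + 7*sqrt(2)*r + 7*sqrt(2)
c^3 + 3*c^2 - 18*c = c*(c - 3)*(c + 6)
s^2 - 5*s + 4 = (s - 4)*(s - 1)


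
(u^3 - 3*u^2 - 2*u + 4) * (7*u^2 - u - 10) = 7*u^5 - 22*u^4 - 21*u^3 + 60*u^2 + 16*u - 40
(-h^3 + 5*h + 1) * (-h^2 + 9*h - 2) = h^5 - 9*h^4 - 3*h^3 + 44*h^2 - h - 2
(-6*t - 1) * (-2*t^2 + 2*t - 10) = 12*t^3 - 10*t^2 + 58*t + 10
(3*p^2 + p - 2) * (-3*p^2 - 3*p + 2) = -9*p^4 - 12*p^3 + 9*p^2 + 8*p - 4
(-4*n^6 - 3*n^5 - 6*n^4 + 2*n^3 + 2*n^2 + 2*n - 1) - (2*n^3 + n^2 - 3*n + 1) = -4*n^6 - 3*n^5 - 6*n^4 + n^2 + 5*n - 2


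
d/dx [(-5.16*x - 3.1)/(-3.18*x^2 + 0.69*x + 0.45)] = (16.4088*x^2 - 3.5604*x - (5.16*x + 3.1)*(6.36*x - 0.69) - 2.322)/(-3.18*x^2 + 0.69*x + 0.45)^2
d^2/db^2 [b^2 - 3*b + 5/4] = 2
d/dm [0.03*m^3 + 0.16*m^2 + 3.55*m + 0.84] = 0.09*m^2 + 0.32*m + 3.55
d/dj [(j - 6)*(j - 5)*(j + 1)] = 3*j^2 - 20*j + 19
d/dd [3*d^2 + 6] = 6*d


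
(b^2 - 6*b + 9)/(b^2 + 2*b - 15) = (b - 3)/(b + 5)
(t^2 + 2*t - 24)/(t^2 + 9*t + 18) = (t - 4)/(t + 3)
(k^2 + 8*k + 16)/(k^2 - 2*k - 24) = (k + 4)/(k - 6)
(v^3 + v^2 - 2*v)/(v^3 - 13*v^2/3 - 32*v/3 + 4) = 3*v*(v - 1)/(3*v^2 - 19*v + 6)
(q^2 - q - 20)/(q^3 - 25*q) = (q + 4)/(q*(q + 5))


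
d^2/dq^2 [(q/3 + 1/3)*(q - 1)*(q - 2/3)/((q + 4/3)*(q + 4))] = 14*(33*q^3 + 126*q^2 + 144*q + 32)/(27*q^6 + 432*q^5 + 2736*q^4 + 8704*q^3 + 14592*q^2 + 12288*q + 4096)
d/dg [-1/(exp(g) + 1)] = 1/(4*cosh(g/2)^2)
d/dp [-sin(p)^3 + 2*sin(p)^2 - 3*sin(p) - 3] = (-3*sin(p)^2 + 4*sin(p) - 3)*cos(p)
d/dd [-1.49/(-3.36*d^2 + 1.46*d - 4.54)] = (2.1754 - 10.0128*d)/(3.36*d^2 - 1.46*d + 4.54)^2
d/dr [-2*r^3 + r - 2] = 1 - 6*r^2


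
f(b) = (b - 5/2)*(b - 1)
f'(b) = 2*b - 7/2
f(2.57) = 0.11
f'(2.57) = 1.64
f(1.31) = -0.37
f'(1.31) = -0.88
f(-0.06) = 2.71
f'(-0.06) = -3.62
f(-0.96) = 6.78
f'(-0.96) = -5.42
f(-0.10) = 2.86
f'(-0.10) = -3.70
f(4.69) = 8.08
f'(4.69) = 5.88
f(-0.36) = 3.89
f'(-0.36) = -4.22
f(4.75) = 8.44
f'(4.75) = 6.00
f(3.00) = 1.00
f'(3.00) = 2.50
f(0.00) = 2.50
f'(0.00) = -3.50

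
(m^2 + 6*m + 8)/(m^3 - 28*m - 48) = 1/(m - 6)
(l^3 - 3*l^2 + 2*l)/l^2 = l - 3 + 2/l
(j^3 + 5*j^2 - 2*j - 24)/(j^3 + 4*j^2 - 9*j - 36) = (j - 2)/(j - 3)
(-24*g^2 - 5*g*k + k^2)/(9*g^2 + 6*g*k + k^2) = (-8*g + k)/(3*g + k)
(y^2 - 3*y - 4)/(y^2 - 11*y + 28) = (y + 1)/(y - 7)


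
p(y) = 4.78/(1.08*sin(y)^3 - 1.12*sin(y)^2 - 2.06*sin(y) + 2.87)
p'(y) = 4.78*(-3.24*sin(y)^2*cos(y) + 2.24*sin(y)*cos(y) + 2.06*cos(y))/(1.08*sin(y)^3 - 1.12*sin(y)^2 - 2.06*sin(y) + 2.87)^2 = (-15.4872*sin(y)^2 + 10.7072*sin(y) + 9.8468)*cos(y)/(1.08*sin(y)^3 - 1.12*sin(y)^2 - 2.06*sin(y) + 2.87)^2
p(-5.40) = 4.32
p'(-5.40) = 4.59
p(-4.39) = 5.76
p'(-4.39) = -2.79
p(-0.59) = 1.37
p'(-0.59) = -0.06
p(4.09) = 1.48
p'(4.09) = 0.51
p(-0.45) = 1.38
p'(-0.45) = 0.17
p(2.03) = 5.30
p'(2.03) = -3.82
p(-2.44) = 1.39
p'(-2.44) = 0.23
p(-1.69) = 1.74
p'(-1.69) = 0.25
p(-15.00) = 1.39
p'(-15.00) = 0.24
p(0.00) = 1.67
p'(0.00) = 1.20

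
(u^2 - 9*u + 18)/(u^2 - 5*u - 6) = (u - 3)/(u + 1)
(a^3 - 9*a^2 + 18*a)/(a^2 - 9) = a*(a - 6)/(a + 3)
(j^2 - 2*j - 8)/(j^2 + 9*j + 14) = (j - 4)/(j + 7)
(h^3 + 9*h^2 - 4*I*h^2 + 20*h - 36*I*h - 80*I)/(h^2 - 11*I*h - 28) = (h^2 + 9*h + 20)/(h - 7*I)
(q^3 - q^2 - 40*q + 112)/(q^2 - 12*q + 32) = (q^2 + 3*q - 28)/(q - 8)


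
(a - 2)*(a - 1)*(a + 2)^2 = a^4 + a^3 - 6*a^2 - 4*a + 8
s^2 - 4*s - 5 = (s - 5)*(s + 1)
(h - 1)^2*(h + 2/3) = h^3 - 4*h^2/3 - h/3 + 2/3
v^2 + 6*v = v*(v + 6)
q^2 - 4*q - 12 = (q - 6)*(q + 2)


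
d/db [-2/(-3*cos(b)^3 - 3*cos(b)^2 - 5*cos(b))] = 2*(9*sin(b) + 5*sin(b)/cos(b)^2 + 6*tan(b))/(-3*sin(b)^2 + 3*cos(b) + 8)^2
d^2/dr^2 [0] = 0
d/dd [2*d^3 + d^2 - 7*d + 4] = 6*d^2 + 2*d - 7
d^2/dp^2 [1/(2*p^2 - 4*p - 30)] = (p^2 - 2*p - 4*(p - 1)^2 - 15)/(-p^2 + 2*p + 15)^3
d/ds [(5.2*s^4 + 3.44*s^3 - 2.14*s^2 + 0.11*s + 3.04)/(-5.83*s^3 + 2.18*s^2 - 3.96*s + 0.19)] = (-30.316*s^6 + 22.672*s^5 - 66.753*s^4 - 22.0102*s^3 + 63.365*s^2 - 14.0676*s + 12.0593)/(33.9889*s^6 - 25.4188*s^5 + 50.926*s^4 - 19.481*s^3 + 16.51*s^2 - 1.5048*s + 0.0361)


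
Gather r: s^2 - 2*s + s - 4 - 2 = s^2 - s - 6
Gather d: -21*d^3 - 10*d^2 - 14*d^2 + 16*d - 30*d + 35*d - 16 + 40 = -21*d^3 - 24*d^2 + 21*d + 24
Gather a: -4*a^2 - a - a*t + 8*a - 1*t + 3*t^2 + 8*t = -4*a^2 + a*(7 - t) + 3*t^2 + 7*t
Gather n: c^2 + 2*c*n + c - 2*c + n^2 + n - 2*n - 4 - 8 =c^2 - c + n^2 + n*(2*c - 1) - 12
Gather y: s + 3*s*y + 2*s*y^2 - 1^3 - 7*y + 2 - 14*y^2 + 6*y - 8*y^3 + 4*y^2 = s - 8*y^3 + y^2*(2*s - 10) + y*(3*s - 1) + 1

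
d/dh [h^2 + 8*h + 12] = 2*h + 8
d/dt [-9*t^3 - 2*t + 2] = -27*t^2 - 2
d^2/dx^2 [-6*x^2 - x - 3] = -12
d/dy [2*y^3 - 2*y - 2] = 6*y^2 - 2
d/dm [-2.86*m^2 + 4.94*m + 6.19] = 4.94 - 5.72*m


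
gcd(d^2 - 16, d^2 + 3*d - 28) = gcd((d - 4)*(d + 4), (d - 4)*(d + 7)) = d - 4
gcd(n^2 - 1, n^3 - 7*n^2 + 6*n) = n - 1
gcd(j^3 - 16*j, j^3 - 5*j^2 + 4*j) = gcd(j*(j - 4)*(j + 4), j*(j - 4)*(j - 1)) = j^2 - 4*j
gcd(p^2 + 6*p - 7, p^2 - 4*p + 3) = p - 1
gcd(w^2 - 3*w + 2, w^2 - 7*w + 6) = w - 1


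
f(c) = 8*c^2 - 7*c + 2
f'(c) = 16*c - 7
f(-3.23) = 108.07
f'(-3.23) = -58.68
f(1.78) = 14.89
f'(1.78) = 21.48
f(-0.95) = 15.87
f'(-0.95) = -22.20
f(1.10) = 3.98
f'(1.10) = 10.60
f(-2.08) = 51.17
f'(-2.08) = -40.28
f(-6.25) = 358.25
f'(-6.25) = -107.00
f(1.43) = 8.35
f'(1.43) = 15.88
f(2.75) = 43.25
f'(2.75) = 37.00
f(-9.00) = 713.00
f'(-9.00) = -151.00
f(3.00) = 53.00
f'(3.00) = 41.00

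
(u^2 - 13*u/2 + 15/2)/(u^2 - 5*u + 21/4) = 2*(u - 5)/(2*u - 7)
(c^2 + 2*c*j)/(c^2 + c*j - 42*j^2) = c*(c + 2*j)/(c^2 + c*j - 42*j^2)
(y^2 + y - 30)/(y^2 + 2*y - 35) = (y + 6)/(y + 7)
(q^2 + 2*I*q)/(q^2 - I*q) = (q + 2*I)/(q - I)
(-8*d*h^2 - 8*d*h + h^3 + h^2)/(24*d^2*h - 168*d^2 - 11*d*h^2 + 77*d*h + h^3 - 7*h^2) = h*(-h - 1)/(3*d*h - 21*d - h^2 + 7*h)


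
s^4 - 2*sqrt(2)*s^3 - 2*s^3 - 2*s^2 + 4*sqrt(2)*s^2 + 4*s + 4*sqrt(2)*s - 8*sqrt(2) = (s - 2)*(s - 2*sqrt(2))*(s - sqrt(2))*(s + sqrt(2))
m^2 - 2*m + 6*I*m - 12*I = (m - 2)*(m + 6*I)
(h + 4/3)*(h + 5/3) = h^2 + 3*h + 20/9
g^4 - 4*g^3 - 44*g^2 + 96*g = g*(g - 8)*(g - 2)*(g + 6)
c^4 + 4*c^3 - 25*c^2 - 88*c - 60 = (c - 5)*(c + 1)*(c + 2)*(c + 6)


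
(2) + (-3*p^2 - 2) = -3*p^2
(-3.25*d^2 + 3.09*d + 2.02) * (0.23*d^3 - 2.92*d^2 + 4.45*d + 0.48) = -0.7475*d^5 + 10.2007*d^4 - 23.0207*d^3 + 6.2921*d^2 + 10.4722*d + 0.9696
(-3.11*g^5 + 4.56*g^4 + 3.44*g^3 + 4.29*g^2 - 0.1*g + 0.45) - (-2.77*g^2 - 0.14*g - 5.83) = -3.11*g^5 + 4.56*g^4 + 3.44*g^3 + 7.06*g^2 + 0.04*g + 6.28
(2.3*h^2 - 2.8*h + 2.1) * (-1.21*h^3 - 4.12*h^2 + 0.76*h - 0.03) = -2.783*h^5 - 6.088*h^4 + 10.743*h^3 - 10.849*h^2 + 1.68*h - 0.063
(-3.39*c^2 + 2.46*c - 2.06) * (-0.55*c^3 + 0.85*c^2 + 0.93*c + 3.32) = 1.8645*c^5 - 4.2345*c^4 + 0.0712999999999999*c^3 - 10.718*c^2 + 6.2514*c - 6.8392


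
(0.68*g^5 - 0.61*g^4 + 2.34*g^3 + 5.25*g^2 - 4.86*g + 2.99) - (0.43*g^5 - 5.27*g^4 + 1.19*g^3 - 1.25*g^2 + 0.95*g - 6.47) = 0.25*g^5 + 4.66*g^4 + 1.15*g^3 + 6.5*g^2 - 5.81*g + 9.46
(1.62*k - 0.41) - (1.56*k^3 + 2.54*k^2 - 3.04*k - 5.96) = -1.56*k^3 - 2.54*k^2 + 4.66*k + 5.55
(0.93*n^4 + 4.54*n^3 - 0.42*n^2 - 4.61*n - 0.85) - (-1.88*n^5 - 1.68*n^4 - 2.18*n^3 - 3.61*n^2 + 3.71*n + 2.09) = 1.88*n^5 + 2.61*n^4 + 6.72*n^3 + 3.19*n^2 - 8.32*n - 2.94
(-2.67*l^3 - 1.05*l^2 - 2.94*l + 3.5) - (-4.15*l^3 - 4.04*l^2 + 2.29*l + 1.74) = 1.48*l^3 + 2.99*l^2 - 5.23*l + 1.76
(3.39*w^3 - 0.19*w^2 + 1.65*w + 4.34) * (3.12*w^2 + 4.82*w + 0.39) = 10.5768*w^5 + 15.747*w^4 + 5.5543*w^3 + 21.4197*w^2 + 21.5623*w + 1.6926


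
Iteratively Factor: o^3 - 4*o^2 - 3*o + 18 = (o - 3)*(o^2 - o - 6) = (o - 3)^2*(o + 2)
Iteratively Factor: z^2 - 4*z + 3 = (z - 1)*(z - 3)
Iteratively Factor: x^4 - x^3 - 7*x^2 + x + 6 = (x - 3)*(x^3 + 2*x^2 - x - 2) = (x - 3)*(x - 1)*(x^2 + 3*x + 2) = (x - 3)*(x - 1)*(x + 2)*(x + 1)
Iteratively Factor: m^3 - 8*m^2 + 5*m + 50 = (m + 2)*(m^2 - 10*m + 25) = (m - 5)*(m + 2)*(m - 5)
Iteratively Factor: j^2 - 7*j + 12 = (j - 4)*(j - 3)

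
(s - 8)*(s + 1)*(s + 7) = s^3 - 57*s - 56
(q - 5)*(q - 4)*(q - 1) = q^3 - 10*q^2 + 29*q - 20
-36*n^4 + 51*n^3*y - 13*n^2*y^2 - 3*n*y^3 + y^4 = (-3*n + y)^2*(-n + y)*(4*n + y)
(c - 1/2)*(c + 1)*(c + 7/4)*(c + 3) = c^4 + 21*c^3/4 + 57*c^2/8 + c/4 - 21/8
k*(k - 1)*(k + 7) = k^3 + 6*k^2 - 7*k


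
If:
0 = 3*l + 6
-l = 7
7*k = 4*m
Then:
No Solution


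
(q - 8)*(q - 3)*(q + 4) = q^3 - 7*q^2 - 20*q + 96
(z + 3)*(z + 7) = z^2 + 10*z + 21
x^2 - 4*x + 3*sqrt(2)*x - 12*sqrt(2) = (x - 4)*(x + 3*sqrt(2))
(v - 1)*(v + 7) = v^2 + 6*v - 7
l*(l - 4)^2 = l^3 - 8*l^2 + 16*l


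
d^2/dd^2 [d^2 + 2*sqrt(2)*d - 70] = 2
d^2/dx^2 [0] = 0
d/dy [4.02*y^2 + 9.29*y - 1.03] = 8.04*y + 9.29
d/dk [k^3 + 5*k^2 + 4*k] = 3*k^2 + 10*k + 4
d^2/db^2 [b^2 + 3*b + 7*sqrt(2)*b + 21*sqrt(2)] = 2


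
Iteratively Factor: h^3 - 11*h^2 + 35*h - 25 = (h - 1)*(h^2 - 10*h + 25) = (h - 5)*(h - 1)*(h - 5)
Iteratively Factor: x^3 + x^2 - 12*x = (x + 4)*(x^2 - 3*x) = x*(x + 4)*(x - 3)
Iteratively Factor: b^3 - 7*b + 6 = (b - 1)*(b^2 + b - 6) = (b - 1)*(b + 3)*(b - 2)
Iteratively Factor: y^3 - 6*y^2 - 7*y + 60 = (y - 5)*(y^2 - y - 12) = (y - 5)*(y - 4)*(y + 3)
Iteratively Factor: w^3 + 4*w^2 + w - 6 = (w - 1)*(w^2 + 5*w + 6) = (w - 1)*(w + 2)*(w + 3)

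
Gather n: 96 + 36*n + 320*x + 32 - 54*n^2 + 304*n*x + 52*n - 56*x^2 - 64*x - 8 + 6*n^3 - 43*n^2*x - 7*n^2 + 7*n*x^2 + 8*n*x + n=6*n^3 + n^2*(-43*x - 61) + n*(7*x^2 + 312*x + 89) - 56*x^2 + 256*x + 120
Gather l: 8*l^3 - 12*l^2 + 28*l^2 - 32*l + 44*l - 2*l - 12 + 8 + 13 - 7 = 8*l^3 + 16*l^2 + 10*l + 2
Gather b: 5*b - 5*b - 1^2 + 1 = 0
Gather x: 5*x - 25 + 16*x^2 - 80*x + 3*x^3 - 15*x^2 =3*x^3 + x^2 - 75*x - 25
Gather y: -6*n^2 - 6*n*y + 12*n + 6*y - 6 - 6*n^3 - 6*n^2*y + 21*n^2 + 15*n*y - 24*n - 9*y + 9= -6*n^3 + 15*n^2 - 12*n + y*(-6*n^2 + 9*n - 3) + 3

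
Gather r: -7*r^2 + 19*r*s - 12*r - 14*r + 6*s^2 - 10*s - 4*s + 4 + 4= -7*r^2 + r*(19*s - 26) + 6*s^2 - 14*s + 8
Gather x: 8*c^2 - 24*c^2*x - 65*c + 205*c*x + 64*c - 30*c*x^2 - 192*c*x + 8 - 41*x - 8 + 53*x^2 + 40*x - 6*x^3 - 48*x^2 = 8*c^2 - c - 6*x^3 + x^2*(5 - 30*c) + x*(-24*c^2 + 13*c - 1)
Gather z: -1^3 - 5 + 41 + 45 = 80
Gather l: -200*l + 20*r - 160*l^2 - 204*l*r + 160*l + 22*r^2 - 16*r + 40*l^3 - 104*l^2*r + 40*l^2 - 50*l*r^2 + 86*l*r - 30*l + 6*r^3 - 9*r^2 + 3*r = 40*l^3 + l^2*(-104*r - 120) + l*(-50*r^2 - 118*r - 70) + 6*r^3 + 13*r^2 + 7*r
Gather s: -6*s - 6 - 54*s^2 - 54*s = -54*s^2 - 60*s - 6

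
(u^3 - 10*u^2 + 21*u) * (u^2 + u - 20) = u^5 - 9*u^4 - 9*u^3 + 221*u^2 - 420*u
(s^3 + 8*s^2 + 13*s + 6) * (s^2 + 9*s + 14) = s^5 + 17*s^4 + 99*s^3 + 235*s^2 + 236*s + 84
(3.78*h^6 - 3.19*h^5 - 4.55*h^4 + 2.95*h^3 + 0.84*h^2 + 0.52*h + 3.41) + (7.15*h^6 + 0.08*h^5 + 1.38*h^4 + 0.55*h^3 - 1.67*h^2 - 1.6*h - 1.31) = 10.93*h^6 - 3.11*h^5 - 3.17*h^4 + 3.5*h^3 - 0.83*h^2 - 1.08*h + 2.1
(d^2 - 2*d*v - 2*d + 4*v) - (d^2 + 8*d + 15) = -2*d*v - 10*d + 4*v - 15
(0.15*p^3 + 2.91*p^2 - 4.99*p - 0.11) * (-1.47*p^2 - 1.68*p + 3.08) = -0.2205*p^5 - 4.5297*p^4 + 2.9085*p^3 + 17.5077*p^2 - 15.1844*p - 0.3388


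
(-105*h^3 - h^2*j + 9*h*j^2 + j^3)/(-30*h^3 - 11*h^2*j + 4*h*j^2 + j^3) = (7*h + j)/(2*h + j)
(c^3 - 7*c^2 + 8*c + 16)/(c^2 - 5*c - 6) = (c^2 - 8*c + 16)/(c - 6)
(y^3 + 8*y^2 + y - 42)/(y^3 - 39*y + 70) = (y + 3)/(y - 5)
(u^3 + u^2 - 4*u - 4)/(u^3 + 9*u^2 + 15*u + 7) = (u^2 - 4)/(u^2 + 8*u + 7)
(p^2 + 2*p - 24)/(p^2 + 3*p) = (p^2 + 2*p - 24)/(p*(p + 3))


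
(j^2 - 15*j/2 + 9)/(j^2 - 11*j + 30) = (j - 3/2)/(j - 5)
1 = 1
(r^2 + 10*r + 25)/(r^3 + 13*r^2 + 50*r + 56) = (r^2 + 10*r + 25)/(r^3 + 13*r^2 + 50*r + 56)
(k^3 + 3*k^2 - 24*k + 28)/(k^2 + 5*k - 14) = k - 2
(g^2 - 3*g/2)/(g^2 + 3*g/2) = (2*g - 3)/(2*g + 3)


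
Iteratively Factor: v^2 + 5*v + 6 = (v + 3)*(v + 2)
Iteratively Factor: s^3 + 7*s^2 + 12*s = (s + 3)*(s^2 + 4*s) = (s + 3)*(s + 4)*(s)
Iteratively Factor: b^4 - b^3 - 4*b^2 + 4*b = (b)*(b^3 - b^2 - 4*b + 4) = b*(b + 2)*(b^2 - 3*b + 2) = b*(b - 2)*(b + 2)*(b - 1)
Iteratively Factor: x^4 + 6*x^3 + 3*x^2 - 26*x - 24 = (x + 3)*(x^3 + 3*x^2 - 6*x - 8) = (x + 1)*(x + 3)*(x^2 + 2*x - 8) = (x - 2)*(x + 1)*(x + 3)*(x + 4)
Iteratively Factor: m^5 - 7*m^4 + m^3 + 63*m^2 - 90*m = (m - 2)*(m^4 - 5*m^3 - 9*m^2 + 45*m) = (m - 5)*(m - 2)*(m^3 - 9*m) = (m - 5)*(m - 3)*(m - 2)*(m^2 + 3*m) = m*(m - 5)*(m - 3)*(m - 2)*(m + 3)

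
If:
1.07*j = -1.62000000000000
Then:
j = -1.51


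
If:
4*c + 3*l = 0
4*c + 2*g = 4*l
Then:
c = -3*l/4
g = 7*l/2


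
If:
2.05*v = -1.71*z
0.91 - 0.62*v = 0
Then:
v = 1.47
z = -1.76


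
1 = 1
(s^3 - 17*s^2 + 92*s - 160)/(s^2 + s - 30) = (s^2 - 12*s + 32)/(s + 6)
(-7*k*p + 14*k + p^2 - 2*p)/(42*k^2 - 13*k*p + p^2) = (p - 2)/(-6*k + p)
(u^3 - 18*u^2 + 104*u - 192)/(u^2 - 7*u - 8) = (u^2 - 10*u + 24)/(u + 1)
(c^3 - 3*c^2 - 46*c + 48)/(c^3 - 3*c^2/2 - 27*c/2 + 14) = 2*(c^2 - 2*c - 48)/(2*c^2 - c - 28)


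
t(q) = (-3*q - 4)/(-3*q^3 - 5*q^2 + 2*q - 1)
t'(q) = (-3*q - 4)*(9*q^2 + 10*q - 2)/(-3*q^3 - 5*q^2 + 2*q - 1)^2 - 3/(-3*q^3 - 5*q^2 + 2*q - 1)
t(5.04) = 0.04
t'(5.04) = -0.02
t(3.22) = 0.09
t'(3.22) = -0.06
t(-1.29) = 0.02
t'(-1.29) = 0.55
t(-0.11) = 2.88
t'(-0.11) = 9.09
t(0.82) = 1.48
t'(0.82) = -3.45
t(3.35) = 0.09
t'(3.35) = -0.05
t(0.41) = 4.26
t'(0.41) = -10.10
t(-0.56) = 0.73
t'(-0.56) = 2.06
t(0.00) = 4.00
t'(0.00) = 11.00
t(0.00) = 4.00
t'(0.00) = 11.00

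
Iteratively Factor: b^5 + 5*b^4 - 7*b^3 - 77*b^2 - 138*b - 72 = (b - 4)*(b^4 + 9*b^3 + 29*b^2 + 39*b + 18) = (b - 4)*(b + 1)*(b^3 + 8*b^2 + 21*b + 18) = (b - 4)*(b + 1)*(b + 2)*(b^2 + 6*b + 9) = (b - 4)*(b + 1)*(b + 2)*(b + 3)*(b + 3)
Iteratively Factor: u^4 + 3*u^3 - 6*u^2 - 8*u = (u + 1)*(u^3 + 2*u^2 - 8*u) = (u - 2)*(u + 1)*(u^2 + 4*u) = (u - 2)*(u + 1)*(u + 4)*(u)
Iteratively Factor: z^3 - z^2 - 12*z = (z - 4)*(z^2 + 3*z) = z*(z - 4)*(z + 3)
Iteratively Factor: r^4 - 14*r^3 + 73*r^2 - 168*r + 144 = (r - 4)*(r^3 - 10*r^2 + 33*r - 36) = (r - 4)*(r - 3)*(r^2 - 7*r + 12) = (r - 4)*(r - 3)^2*(r - 4)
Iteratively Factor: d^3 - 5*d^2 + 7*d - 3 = (d - 3)*(d^2 - 2*d + 1) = (d - 3)*(d - 1)*(d - 1)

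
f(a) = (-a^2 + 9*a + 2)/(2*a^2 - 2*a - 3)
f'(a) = (2 - 4*a)*(-a^2 + 9*a + 2)/(2*a^2 - 2*a - 3)^2 + (9 - 2*a)/(2*a^2 - 2*a - 3)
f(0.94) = -3.08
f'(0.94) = -4.03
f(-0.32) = 0.46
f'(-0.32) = -5.17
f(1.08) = -3.73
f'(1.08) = -5.48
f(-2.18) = -2.06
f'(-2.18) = -0.80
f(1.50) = -8.83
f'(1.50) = -27.56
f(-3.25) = -1.54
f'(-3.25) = -0.31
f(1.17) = -4.29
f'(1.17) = -6.98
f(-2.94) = -1.64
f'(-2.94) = -0.38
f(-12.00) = -0.81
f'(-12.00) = -0.02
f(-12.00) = -0.81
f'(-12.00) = -0.02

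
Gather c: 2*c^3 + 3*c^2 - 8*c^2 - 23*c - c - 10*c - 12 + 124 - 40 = 2*c^3 - 5*c^2 - 34*c + 72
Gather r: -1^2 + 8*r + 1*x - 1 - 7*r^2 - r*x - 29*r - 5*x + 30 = -7*r^2 + r*(-x - 21) - 4*x + 28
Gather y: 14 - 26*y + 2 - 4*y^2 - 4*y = -4*y^2 - 30*y + 16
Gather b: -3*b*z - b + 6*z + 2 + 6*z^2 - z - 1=b*(-3*z - 1) + 6*z^2 + 5*z + 1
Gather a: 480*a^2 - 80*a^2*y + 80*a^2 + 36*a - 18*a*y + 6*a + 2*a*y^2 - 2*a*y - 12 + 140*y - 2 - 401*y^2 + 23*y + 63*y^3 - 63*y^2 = a^2*(560 - 80*y) + a*(2*y^2 - 20*y + 42) + 63*y^3 - 464*y^2 + 163*y - 14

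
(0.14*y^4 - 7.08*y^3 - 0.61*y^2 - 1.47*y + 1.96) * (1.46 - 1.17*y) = -0.1638*y^5 + 8.488*y^4 - 9.6231*y^3 + 0.8293*y^2 - 4.4394*y + 2.8616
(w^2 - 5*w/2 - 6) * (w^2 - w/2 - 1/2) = w^4 - 3*w^3 - 21*w^2/4 + 17*w/4 + 3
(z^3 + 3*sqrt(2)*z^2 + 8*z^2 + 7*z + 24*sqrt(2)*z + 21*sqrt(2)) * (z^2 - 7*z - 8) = z^5 + z^4 + 3*sqrt(2)*z^4 - 57*z^3 + 3*sqrt(2)*z^3 - 171*sqrt(2)*z^2 - 113*z^2 - 339*sqrt(2)*z - 56*z - 168*sqrt(2)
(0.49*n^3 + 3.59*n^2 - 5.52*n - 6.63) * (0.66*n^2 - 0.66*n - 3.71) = 0.3234*n^5 + 2.046*n^4 - 7.8305*n^3 - 14.0515*n^2 + 24.855*n + 24.5973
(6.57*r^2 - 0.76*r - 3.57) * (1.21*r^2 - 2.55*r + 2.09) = 7.9497*r^4 - 17.6731*r^3 + 11.3496*r^2 + 7.5151*r - 7.4613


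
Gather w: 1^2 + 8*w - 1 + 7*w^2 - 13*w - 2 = 7*w^2 - 5*w - 2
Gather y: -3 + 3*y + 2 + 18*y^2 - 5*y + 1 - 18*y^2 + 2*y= 0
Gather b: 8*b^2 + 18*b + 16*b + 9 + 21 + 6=8*b^2 + 34*b + 36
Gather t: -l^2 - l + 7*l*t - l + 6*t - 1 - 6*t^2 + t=-l^2 - 2*l - 6*t^2 + t*(7*l + 7) - 1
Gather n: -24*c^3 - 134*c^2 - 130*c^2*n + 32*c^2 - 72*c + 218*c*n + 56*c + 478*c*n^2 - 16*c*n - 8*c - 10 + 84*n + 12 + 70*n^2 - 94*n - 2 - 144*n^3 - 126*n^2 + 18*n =-24*c^3 - 102*c^2 - 24*c - 144*n^3 + n^2*(478*c - 56) + n*(-130*c^2 + 202*c + 8)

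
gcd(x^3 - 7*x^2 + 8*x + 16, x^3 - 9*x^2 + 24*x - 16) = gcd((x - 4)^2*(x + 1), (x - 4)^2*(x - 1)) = x^2 - 8*x + 16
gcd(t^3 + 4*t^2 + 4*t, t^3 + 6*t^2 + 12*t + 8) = t^2 + 4*t + 4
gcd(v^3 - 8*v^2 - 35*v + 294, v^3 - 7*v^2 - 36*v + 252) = v^2 - v - 42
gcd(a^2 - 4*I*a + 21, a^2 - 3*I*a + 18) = a + 3*I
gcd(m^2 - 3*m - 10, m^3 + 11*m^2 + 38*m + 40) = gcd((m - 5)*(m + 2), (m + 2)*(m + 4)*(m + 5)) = m + 2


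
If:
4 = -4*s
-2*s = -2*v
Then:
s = -1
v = -1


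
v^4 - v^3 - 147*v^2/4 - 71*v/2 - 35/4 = (v - 7)*(v + 1/2)^2*(v + 5)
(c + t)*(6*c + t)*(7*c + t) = 42*c^3 + 55*c^2*t + 14*c*t^2 + t^3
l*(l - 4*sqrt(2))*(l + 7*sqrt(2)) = l^3 + 3*sqrt(2)*l^2 - 56*l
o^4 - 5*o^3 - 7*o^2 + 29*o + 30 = (o - 5)*(o - 3)*(o + 1)*(o + 2)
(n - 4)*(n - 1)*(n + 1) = n^3 - 4*n^2 - n + 4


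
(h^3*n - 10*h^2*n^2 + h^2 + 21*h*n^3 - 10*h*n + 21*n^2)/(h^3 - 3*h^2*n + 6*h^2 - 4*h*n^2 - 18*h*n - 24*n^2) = (-h^3*n + 10*h^2*n^2 - h^2 - 21*h*n^3 + 10*h*n - 21*n^2)/(-h^3 + 3*h^2*n - 6*h^2 + 4*h*n^2 + 18*h*n + 24*n^2)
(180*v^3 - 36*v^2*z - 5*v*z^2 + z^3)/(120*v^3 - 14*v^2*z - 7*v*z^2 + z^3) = (6*v + z)/(4*v + z)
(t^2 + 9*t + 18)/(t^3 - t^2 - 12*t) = (t + 6)/(t*(t - 4))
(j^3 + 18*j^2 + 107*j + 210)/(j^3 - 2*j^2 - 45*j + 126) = (j^2 + 11*j + 30)/(j^2 - 9*j + 18)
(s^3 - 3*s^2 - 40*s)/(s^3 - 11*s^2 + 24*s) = (s + 5)/(s - 3)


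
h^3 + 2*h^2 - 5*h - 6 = (h - 2)*(h + 1)*(h + 3)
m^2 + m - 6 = (m - 2)*(m + 3)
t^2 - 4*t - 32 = (t - 8)*(t + 4)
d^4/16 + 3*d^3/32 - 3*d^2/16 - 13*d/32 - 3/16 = (d/4 + 1/4)^2*(d - 2)*(d + 3/2)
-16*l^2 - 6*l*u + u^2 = (-8*l + u)*(2*l + u)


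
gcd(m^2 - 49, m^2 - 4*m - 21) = m - 7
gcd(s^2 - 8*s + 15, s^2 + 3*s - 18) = s - 3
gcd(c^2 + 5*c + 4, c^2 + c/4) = 1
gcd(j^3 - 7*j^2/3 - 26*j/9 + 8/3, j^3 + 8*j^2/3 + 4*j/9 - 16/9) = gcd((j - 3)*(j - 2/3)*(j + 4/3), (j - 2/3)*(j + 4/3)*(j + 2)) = j^2 + 2*j/3 - 8/9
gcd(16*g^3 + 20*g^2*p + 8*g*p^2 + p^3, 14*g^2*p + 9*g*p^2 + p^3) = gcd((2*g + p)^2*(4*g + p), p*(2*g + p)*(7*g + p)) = 2*g + p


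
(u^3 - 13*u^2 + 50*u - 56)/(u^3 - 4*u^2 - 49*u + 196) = (u - 2)/(u + 7)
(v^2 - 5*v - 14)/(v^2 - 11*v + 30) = (v^2 - 5*v - 14)/(v^2 - 11*v + 30)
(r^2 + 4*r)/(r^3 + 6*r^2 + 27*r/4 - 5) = 4*r/(4*r^2 + 8*r - 5)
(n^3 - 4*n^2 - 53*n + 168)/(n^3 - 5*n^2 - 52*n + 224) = (n - 3)/(n - 4)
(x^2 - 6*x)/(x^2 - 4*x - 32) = x*(6 - x)/(-x^2 + 4*x + 32)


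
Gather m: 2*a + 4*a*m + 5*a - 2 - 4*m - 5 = 7*a + m*(4*a - 4) - 7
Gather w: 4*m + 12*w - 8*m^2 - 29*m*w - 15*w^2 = -8*m^2 + 4*m - 15*w^2 + w*(12 - 29*m)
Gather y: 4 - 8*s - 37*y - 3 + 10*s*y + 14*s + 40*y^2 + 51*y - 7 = 6*s + 40*y^2 + y*(10*s + 14) - 6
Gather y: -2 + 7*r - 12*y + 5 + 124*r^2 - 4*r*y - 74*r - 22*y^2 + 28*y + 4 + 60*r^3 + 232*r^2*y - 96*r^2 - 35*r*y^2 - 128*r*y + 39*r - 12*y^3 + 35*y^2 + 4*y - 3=60*r^3 + 28*r^2 - 28*r - 12*y^3 + y^2*(13 - 35*r) + y*(232*r^2 - 132*r + 20) + 4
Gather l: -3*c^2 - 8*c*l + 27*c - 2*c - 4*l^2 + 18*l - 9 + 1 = -3*c^2 + 25*c - 4*l^2 + l*(18 - 8*c) - 8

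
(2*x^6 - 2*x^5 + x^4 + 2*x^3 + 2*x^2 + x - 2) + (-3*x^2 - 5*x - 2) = 2*x^6 - 2*x^5 + x^4 + 2*x^3 - x^2 - 4*x - 4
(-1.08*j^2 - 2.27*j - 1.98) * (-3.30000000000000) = 3.564*j^2 + 7.491*j + 6.534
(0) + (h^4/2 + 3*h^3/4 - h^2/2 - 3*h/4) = h^4/2 + 3*h^3/4 - h^2/2 - 3*h/4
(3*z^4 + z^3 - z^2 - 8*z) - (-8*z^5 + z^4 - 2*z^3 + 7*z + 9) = 8*z^5 + 2*z^4 + 3*z^3 - z^2 - 15*z - 9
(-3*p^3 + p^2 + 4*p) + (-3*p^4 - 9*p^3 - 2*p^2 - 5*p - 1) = -3*p^4 - 12*p^3 - p^2 - p - 1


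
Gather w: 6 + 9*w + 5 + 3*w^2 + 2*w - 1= 3*w^2 + 11*w + 10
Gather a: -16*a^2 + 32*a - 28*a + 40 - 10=-16*a^2 + 4*a + 30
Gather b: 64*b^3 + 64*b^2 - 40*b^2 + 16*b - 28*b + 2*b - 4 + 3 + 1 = 64*b^3 + 24*b^2 - 10*b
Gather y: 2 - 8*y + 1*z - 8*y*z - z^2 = y*(-8*z - 8) - z^2 + z + 2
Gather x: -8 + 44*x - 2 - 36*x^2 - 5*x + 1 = -36*x^2 + 39*x - 9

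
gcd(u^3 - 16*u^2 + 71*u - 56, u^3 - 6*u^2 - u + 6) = u - 1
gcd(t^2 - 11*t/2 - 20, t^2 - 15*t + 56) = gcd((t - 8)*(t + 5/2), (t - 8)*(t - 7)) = t - 8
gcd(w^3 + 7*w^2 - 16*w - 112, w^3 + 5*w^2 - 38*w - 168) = w^2 + 11*w + 28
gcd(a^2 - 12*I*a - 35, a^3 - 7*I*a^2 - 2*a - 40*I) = a - 5*I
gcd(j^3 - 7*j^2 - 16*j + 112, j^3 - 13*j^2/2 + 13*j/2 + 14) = j - 4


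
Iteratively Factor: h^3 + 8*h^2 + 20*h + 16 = (h + 4)*(h^2 + 4*h + 4) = (h + 2)*(h + 4)*(h + 2)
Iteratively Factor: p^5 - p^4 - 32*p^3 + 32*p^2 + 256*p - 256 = (p + 4)*(p^4 - 5*p^3 - 12*p^2 + 80*p - 64) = (p - 4)*(p + 4)*(p^3 - p^2 - 16*p + 16) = (p - 4)*(p - 1)*(p + 4)*(p^2 - 16) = (p - 4)^2*(p - 1)*(p + 4)*(p + 4)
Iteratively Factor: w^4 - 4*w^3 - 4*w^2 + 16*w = (w - 2)*(w^3 - 2*w^2 - 8*w) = w*(w - 2)*(w^2 - 2*w - 8) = w*(w - 2)*(w + 2)*(w - 4)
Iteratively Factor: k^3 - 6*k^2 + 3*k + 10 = (k - 2)*(k^2 - 4*k - 5) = (k - 5)*(k - 2)*(k + 1)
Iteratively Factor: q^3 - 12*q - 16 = (q + 2)*(q^2 - 2*q - 8) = (q + 2)^2*(q - 4)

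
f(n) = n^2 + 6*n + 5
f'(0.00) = 6.00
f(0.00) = 5.00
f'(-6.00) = -6.00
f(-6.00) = 5.00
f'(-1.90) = 2.20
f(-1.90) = -2.79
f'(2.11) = 10.22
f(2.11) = 22.11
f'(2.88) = 11.76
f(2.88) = 30.57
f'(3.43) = 12.86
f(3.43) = 37.34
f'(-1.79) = 2.42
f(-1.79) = -2.54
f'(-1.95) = 2.10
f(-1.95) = -2.90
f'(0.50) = 7.00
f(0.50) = 8.25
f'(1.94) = 9.88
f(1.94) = 20.40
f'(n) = 2*n + 6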